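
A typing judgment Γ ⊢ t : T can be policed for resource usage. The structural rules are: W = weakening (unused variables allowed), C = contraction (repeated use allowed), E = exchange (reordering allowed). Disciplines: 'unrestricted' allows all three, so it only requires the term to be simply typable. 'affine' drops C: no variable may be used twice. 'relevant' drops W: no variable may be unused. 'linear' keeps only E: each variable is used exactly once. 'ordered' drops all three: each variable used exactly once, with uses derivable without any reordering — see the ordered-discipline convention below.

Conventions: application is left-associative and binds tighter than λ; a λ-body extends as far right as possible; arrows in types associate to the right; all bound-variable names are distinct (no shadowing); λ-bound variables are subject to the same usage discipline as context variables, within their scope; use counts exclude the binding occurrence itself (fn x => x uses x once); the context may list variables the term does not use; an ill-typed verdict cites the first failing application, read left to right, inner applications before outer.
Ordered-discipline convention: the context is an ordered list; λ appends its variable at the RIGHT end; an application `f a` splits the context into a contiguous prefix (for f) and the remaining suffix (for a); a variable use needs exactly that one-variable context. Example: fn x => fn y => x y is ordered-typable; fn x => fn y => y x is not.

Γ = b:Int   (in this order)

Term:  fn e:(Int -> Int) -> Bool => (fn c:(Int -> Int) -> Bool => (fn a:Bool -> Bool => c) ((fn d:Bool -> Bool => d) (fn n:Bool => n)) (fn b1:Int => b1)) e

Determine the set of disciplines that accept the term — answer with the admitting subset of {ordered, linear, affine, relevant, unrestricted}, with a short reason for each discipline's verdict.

admitting disciplines: affine, unrestricted
variable uses: b=0; e (λ-bound)=1; c (λ-bound)=1; a (λ-bound)=0; d (λ-bound)=1; n (λ-bound)=1; b1 (λ-bound)=1
order of uses: c, d, n, b1, e
typing: well-typed at ((Int -> Int) -> Bool) -> Bool
ordered: ✗, unused: b, a — weakening required
linear: ✗, unused: b, a — weakening required
affine: ✓, no duplicate uses among b, e, c, a, d, n, b1
relevant: ✗, unused: b, a — weakening required
unrestricted: ✓, simply typable at ((Int -> Int) -> Bool) -> Bool; W, C, E all held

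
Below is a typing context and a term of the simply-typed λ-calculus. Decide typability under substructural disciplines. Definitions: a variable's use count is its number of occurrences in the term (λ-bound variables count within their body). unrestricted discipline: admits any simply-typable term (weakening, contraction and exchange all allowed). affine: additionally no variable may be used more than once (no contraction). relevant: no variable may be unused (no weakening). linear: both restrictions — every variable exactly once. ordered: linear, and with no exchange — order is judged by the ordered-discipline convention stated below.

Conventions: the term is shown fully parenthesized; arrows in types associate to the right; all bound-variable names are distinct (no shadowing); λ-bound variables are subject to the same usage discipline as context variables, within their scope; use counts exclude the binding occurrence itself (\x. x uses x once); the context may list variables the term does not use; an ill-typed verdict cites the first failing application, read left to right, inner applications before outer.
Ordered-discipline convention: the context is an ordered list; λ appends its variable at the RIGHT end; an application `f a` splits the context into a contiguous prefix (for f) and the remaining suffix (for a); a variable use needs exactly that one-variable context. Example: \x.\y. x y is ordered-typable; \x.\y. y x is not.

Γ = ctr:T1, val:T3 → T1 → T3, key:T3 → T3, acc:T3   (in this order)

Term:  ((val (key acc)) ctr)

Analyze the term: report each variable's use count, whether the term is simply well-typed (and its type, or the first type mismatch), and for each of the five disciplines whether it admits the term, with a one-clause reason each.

variable uses: ctr: 1, val: 1, key: 1, acc: 1
order of uses: val, key, acc, ctr
typing: well-typed — term : T3
ordered: ✗, use order val, key, acc, ctr needs exchange
linear: ✓, exactly-once usage across ctr, val, key, acc
affine: ✓, none of ctr, val, key, acc used more than once
relevant: ✓, ctr, val, key, acc: all used, weakening unneeded
unrestricted: ✓, typability at T3 is all that's needed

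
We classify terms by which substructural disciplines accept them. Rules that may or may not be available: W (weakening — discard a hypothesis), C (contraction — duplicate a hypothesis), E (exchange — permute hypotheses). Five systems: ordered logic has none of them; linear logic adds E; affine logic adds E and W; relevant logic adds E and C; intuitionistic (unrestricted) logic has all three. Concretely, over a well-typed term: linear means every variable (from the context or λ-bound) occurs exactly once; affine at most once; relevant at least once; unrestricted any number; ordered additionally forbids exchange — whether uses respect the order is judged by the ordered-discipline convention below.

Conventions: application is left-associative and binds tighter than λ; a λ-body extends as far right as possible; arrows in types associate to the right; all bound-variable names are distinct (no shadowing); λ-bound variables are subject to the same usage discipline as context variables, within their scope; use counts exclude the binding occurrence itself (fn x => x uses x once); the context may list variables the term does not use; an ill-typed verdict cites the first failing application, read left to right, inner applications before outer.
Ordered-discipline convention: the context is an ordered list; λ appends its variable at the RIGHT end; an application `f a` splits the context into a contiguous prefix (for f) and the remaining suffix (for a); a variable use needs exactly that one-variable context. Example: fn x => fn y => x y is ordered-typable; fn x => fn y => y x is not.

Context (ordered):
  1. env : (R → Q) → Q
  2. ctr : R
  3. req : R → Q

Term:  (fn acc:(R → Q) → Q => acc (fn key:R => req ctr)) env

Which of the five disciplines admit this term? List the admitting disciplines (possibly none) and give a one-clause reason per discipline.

admitted in: affine, unrestricted
counts: env ×1, ctr ×1, req ×1, acc (λ-bound) ×1, key (λ-bound) ×0
order of uses: acc, req, ctr, env
typing: the term checks, with type Q
ordered: ✗, needs weakening: key unused
linear: ✗, needs weakening: key unused
affine: ✓, env, ctr, req, acc, key: no repeats, contraction unneeded
relevant: ✗, needs weakening: key unused
unrestricted: ✓, type-checks (Q) and nothing is barred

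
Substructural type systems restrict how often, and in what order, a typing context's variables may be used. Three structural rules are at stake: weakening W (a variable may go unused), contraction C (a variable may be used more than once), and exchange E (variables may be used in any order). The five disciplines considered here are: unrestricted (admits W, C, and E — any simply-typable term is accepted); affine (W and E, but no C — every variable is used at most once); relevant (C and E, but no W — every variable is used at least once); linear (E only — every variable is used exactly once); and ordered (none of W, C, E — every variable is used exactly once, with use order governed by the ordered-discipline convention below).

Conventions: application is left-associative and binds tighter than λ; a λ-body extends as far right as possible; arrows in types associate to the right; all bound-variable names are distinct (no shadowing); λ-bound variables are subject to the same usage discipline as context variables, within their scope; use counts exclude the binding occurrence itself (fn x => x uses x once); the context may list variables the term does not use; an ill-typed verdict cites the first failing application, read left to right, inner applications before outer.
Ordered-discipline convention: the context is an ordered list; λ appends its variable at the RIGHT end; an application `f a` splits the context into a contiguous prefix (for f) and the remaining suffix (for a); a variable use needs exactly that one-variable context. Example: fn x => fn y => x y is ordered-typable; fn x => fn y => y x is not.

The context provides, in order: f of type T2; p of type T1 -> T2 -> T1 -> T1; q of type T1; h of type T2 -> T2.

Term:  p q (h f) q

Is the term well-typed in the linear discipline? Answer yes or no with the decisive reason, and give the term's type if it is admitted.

no — uses contraction: q ×2
usage: f: 1, p: 1, q: 2, h: 1
left-to-right use order: p, q, h, f, q
typing: ✓ — T1
across the five disciplines: ordered ✗ | linear ✗ | affine ✗ | relevant ✓ | unrestricted ✓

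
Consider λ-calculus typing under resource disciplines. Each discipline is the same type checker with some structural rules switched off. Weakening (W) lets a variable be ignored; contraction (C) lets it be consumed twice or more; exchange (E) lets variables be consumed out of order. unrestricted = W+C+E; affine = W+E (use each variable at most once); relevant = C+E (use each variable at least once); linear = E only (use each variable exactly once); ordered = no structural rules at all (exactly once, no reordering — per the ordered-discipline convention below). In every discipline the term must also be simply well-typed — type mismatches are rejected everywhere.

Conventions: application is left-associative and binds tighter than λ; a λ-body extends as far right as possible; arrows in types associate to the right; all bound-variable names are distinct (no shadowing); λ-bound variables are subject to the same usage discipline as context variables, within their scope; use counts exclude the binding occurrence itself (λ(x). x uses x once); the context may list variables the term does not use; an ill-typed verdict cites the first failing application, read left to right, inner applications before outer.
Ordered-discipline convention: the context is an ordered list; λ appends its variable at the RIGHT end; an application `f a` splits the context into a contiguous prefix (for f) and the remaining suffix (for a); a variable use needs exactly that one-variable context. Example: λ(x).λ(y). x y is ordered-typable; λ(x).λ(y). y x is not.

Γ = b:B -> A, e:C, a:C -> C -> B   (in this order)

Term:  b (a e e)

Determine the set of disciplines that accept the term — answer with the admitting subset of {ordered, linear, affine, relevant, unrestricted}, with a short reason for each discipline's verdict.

admitted by: relevant, unrestricted
counts: b ×1; e ×2; a ×1
order of uses: b, a, e, e
typing: ✓ — A
ordered ✗ (e ×2 used more than once (contraction))
linear ✗ (e ×2 used more than once (contraction))
affine ✗ (e ×2 used more than once (contraction))
relevant ✓ (b, e, a: all used, weakening unneeded)
unrestricted ✓ (well-typed at A; no restrictions here)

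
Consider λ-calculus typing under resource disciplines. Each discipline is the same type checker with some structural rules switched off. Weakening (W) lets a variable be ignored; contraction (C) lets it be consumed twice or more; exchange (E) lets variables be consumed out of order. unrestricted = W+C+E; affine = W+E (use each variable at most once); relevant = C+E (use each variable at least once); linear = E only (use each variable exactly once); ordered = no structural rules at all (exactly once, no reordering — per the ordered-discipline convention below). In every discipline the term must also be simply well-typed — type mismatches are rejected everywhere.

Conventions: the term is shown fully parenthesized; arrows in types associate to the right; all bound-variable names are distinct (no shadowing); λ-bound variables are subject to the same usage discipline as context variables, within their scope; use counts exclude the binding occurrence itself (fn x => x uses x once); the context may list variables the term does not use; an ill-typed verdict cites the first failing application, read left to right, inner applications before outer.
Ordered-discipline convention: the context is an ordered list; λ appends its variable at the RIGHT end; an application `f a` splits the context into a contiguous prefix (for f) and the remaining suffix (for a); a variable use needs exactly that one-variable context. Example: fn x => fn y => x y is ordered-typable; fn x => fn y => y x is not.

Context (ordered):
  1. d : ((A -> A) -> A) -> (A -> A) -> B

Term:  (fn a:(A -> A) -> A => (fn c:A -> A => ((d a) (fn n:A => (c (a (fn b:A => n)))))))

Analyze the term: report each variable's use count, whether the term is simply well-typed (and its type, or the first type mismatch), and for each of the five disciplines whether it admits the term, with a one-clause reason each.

use counts: d: 1, a [bound]: 2, c [bound]: 1, n [bound]: 1, b [bound]: 0
uses in reading order: d, a, c, a, n
typing: ✓ — ((A -> A) -> A) -> (A -> A) -> B
ordered: ✗, needs contraction — a ×2; needs weakening: b unused
linear: ✗, needs contraction — a ×2; needs weakening: b unused
affine: ✗, needs contraction — a ×2
relevant: ✗, needs weakening: b unused
unrestricted: ✓, type-checks (((A -> A) -> A) -> (A -> A) -> B) and nothing is barred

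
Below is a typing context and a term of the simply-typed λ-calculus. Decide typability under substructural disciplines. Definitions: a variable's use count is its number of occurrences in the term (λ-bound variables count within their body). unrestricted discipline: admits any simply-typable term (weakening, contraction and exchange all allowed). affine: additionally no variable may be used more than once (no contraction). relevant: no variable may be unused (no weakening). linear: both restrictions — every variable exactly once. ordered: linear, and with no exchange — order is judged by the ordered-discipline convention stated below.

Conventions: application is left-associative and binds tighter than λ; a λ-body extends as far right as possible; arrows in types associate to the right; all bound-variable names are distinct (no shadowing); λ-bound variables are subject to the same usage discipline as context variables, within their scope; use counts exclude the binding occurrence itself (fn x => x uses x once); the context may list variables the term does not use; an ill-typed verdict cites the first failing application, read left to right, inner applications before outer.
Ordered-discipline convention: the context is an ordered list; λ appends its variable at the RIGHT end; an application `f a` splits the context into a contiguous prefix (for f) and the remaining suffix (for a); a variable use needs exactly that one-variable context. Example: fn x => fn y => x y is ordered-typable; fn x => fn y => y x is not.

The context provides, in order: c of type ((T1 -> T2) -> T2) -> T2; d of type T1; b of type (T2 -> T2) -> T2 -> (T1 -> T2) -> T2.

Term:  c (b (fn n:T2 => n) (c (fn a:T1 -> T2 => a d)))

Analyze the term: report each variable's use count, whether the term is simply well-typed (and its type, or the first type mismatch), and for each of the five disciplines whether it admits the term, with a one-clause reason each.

use counts: c=2; d=1; b=1; n [bound]=1; a [bound]=1
left-to-right use order: c, b, n, c, a, d
typing: well-typed — term : T2
ordered: ✗ — needs contraction — c ×2
linear: ✗ — needs contraction — c ×2
affine: ✗ — needs contraction — c ×2
relevant: ✓ — at least one use each (c, d, b, n, a)
unrestricted: ✓ — simply typable at T2; W, C, E all held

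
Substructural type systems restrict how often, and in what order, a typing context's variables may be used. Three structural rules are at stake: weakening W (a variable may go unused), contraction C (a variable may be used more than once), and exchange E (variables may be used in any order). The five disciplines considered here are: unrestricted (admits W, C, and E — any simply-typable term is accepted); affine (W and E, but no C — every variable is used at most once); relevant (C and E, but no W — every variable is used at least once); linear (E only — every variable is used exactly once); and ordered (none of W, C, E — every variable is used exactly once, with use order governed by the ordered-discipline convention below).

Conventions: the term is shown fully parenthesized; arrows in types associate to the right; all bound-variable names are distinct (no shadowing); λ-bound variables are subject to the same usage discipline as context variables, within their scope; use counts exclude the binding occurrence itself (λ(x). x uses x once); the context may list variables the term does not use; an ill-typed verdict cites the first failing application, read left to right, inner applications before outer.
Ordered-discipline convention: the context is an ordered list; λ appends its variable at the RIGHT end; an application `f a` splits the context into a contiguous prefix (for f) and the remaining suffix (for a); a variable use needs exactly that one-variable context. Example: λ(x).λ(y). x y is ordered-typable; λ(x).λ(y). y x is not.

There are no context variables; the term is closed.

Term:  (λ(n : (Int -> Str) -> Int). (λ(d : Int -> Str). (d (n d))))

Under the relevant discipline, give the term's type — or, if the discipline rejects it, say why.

term : ((Int -> Str) -> Int) -> (Int -> Str) -> Str
use counts: n (λ-bound)=1; d (λ-bound)=2
left-to-right use order: d, n, d
typing: the term checks, with type ((Int -> Str) -> Int) -> (Int -> Str) -> Str
per-discipline verdicts: ordered ✗ | linear ✗ | affine ✗ | relevant ✓ | unrestricted ✓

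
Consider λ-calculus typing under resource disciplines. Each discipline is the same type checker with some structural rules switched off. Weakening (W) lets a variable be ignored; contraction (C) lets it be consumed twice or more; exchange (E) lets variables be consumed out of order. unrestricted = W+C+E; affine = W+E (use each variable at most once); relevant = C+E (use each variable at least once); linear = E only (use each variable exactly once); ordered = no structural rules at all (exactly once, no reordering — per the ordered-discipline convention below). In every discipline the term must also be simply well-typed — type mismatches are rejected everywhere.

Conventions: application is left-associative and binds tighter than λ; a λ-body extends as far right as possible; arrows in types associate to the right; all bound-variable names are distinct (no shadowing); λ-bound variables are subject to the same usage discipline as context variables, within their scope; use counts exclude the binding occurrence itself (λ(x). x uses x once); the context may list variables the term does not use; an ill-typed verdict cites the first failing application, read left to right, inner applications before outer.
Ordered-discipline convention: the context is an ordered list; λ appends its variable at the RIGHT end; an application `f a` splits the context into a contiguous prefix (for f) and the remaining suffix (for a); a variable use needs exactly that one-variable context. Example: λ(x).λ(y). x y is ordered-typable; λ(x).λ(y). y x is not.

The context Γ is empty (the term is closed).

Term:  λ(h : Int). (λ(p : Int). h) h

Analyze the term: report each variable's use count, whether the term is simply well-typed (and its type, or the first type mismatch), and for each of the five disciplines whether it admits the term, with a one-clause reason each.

variable uses: h (bound)=2, p (bound)=0
order of uses: h, h
typing: well-typed at Int → Int
ordered ✗ (needs contraction — h ×2; needs weakening: p unused)
linear ✗ (needs contraction — h ×2; needs weakening: p unused)
affine ✗ (needs contraction — h ×2)
relevant ✗ (needs weakening: p unused)
unrestricted ✓ (well-typed at Int → Int; no restrictions here)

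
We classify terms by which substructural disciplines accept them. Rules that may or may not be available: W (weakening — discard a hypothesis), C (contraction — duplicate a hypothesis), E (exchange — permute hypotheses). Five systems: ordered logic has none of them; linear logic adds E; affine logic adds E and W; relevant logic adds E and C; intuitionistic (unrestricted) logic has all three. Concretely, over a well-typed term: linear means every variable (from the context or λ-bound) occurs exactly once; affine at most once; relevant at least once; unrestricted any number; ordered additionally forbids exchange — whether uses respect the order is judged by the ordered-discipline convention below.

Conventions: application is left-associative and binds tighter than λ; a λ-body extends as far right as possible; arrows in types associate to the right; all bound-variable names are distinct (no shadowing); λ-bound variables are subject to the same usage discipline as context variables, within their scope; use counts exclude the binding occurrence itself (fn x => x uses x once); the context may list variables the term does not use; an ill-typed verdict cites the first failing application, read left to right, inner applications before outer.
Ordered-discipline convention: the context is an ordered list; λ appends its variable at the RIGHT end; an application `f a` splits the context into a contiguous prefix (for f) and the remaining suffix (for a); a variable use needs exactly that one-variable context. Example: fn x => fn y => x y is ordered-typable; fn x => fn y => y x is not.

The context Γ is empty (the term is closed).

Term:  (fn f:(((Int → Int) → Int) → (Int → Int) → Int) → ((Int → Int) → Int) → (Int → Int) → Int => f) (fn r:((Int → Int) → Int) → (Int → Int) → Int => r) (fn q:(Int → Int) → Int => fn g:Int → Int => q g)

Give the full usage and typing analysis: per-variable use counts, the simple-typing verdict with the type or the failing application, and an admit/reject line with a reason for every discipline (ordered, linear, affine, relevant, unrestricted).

variable uses: f (λ-bound): 1×, r (λ-bound): 1×, q (λ-bound): 1×, g (λ-bound): 1×
uses in reading order: f, r, q, g
typing: well-typed at ((Int → Int) → Int) → (Int → Int) → Int
ordered: ✓, single-use (f, r, q, g), ordered derivation ok
linear: ✓, exactly-once usage across f, r, q, g
affine: ✓, f, r, q, g: no repeats, contraction unneeded
relevant: ✓, at least one use each (f, r, q, g)
unrestricted: ✓, well-typed at ((Int → Int) → Int) → (Int → Int) → Int; no restrictions here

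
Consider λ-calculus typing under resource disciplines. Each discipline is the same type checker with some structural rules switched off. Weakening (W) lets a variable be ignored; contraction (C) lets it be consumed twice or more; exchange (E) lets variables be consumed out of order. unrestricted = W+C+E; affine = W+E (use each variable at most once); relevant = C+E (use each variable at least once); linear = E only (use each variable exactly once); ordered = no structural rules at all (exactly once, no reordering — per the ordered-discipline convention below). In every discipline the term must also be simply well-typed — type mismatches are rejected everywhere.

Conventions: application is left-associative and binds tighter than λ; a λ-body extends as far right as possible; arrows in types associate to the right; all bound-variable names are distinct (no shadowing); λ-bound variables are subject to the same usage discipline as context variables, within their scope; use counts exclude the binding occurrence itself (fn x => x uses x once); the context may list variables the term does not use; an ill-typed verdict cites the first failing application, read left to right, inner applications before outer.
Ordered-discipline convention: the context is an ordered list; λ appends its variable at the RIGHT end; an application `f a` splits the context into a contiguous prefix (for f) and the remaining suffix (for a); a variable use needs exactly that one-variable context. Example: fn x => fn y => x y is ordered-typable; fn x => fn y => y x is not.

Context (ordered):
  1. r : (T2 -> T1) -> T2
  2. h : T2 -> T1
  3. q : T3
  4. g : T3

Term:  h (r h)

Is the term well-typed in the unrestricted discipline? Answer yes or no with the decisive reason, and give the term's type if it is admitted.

yes — typability at T1 is all that's needed; term : T1
use counts: r: 1×; h: 2×; q: 0×; g: 0×
use order (left to right): h, r, h
typing: the term checks, with type T1
all disciplines: ordered ✗ · linear ✗ · affine ✗ · relevant ✗ · unrestricted ✓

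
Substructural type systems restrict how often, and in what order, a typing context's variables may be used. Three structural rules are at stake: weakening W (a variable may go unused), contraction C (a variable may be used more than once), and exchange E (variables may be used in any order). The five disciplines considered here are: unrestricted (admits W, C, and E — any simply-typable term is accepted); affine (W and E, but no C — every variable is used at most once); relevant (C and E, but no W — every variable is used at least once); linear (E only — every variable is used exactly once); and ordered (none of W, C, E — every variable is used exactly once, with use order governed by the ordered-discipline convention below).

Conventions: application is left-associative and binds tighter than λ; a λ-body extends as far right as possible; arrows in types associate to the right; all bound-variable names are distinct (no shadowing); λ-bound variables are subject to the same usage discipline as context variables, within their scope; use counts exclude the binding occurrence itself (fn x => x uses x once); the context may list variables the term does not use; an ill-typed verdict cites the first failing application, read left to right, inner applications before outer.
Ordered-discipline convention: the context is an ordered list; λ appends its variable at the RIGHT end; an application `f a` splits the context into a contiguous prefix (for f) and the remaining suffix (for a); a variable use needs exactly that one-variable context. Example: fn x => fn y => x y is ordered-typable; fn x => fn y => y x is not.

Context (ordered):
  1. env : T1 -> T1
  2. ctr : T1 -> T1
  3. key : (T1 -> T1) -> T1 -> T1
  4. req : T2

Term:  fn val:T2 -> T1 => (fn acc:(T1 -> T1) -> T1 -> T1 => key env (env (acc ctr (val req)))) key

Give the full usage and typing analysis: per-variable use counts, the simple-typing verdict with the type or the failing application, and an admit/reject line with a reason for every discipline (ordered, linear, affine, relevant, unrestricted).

usage: env: 2×, ctr: 1×, key: 2×, req: 1×, val [bound]: 1×, acc [bound]: 1×
order of uses: key, env, env, acc, ctr, val, req, key
typing: well-typed — term : (T2 -> T1) -> T1
ordered: ✗ — uses contraction: env ×2, key ×2
linear: ✗ — uses contraction: env ×2, key ×2
affine: ✗ — uses contraction: env ×2, key ×2
relevant: ✓ — none of env, ctr, key, req, val, acc goes unused
unrestricted: ✓ — well-typed at (T2 -> T1) -> T1; no restrictions here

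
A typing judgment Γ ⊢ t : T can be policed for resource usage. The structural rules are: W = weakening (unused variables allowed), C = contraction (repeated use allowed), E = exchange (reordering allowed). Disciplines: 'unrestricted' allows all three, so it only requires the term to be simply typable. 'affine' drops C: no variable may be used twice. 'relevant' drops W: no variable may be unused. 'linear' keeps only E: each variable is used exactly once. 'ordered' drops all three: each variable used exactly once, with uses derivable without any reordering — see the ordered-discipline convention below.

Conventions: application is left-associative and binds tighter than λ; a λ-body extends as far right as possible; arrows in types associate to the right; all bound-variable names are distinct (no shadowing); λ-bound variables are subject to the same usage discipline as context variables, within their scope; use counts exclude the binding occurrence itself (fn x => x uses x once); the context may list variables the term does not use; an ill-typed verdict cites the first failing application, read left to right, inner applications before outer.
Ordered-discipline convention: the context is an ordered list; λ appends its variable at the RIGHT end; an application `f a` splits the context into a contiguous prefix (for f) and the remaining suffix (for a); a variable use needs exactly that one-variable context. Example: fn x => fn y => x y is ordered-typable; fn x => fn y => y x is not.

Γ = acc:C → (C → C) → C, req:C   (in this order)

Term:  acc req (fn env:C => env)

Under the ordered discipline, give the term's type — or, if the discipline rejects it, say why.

term : C
use counts: acc: 1; req: 1; env [bound]: 1
order of uses: acc, req, env
typing: ✓ — C
all disciplines: ordered ✓, linear ✓, affine ✓, relevant ✓, unrestricted ✓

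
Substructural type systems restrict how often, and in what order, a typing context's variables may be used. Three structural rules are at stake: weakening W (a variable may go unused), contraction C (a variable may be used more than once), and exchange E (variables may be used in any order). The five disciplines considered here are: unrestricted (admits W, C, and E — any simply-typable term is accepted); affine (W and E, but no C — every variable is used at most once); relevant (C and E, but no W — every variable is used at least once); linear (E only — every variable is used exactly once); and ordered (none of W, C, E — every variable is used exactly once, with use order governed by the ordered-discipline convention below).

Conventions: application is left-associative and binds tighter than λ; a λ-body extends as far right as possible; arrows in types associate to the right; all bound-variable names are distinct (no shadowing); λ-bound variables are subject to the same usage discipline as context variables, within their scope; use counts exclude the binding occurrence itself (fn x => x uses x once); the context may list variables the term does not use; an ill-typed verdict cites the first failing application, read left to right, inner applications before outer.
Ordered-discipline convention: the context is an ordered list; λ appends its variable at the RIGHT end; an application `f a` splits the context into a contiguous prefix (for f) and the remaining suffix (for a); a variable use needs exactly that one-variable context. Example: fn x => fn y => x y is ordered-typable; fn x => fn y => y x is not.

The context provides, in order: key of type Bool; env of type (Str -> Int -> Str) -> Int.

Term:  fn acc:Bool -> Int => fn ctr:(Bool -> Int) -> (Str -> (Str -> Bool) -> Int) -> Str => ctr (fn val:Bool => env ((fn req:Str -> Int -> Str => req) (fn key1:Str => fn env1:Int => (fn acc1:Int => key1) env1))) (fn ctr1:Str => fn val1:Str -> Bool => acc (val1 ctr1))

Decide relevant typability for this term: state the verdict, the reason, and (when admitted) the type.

no — unused: key, val, acc1 — weakening required
usage: key: 0×, env: 1×, acc (bound): 1×, ctr (bound): 1×, val (bound): 0×, req (bound): 1×, key1 (bound): 1×, env1 (bound): 1×, acc1 (bound): 0×, ctr1 (bound): 1×, val1 (bound): 1×
left-to-right use order: ctr, env, req, key1, env1, acc, val1, ctr1
typing: ✓ — (Bool -> Int) -> ((Bool -> Int) -> (Str -> (Str -> Bool) -> Int) -> Str) -> Str
summary: ordered ✗ · linear ✗ · affine ✓ · relevant ✗ · unrestricted ✓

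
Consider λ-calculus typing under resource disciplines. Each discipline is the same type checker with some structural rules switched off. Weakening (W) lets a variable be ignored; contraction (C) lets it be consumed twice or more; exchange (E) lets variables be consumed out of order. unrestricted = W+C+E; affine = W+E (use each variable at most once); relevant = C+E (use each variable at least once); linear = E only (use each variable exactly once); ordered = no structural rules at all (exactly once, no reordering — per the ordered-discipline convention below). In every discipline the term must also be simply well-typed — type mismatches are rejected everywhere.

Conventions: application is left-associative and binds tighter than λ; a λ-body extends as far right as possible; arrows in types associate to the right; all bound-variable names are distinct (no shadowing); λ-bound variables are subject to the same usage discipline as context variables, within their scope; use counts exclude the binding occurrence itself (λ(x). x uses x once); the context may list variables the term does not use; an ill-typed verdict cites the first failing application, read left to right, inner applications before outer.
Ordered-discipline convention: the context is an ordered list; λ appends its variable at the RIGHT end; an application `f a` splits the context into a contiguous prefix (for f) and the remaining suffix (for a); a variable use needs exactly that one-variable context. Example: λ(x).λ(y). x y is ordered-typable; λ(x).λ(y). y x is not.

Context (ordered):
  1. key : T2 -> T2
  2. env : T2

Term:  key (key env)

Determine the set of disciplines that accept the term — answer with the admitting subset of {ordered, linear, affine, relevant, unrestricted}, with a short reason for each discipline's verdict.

admitted in: relevant, unrestricted
usage: key: 2×, env: 1×
order of uses: key, key, env
typing: ✓ — T2
ordered: ✗, key ×2 used more than once (contraction)
linear: ✗, key ×2 used more than once (contraction)
affine: ✗, key ×2 used more than once (contraction)
relevant: ✓, at least one use each (key, env)
unrestricted: ✓, typability at T2 is all that's needed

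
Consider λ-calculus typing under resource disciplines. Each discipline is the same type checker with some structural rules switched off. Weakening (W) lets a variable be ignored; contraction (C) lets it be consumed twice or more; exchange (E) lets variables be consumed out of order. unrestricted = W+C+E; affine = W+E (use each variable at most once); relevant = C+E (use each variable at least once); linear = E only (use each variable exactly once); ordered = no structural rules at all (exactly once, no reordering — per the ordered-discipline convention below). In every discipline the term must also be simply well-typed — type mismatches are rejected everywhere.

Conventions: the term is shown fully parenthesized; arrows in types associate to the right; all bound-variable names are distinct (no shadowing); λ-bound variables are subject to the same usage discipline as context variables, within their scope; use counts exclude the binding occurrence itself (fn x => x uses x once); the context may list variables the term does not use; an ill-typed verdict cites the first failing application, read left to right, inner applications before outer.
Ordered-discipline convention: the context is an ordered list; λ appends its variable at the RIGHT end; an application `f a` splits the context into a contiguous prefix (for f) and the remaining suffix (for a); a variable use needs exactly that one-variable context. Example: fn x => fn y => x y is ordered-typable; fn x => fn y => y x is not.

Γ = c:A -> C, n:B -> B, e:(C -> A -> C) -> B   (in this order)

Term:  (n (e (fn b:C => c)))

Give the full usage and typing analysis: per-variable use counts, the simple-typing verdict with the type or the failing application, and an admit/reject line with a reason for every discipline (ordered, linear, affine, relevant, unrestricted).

counts: c ×1, n ×1, e ×1, b [bound] ×0
order of uses: n, e, c
typing: ✓ — B
ordered ✗ (needs weakening: b unused)
linear ✗ (needs weakening: b unused)
affine ✓ (none of c, n, e, b used more than once)
relevant ✗ (needs weakening: b unused)
unrestricted ✓ (simply typable at B; W, C, E all held)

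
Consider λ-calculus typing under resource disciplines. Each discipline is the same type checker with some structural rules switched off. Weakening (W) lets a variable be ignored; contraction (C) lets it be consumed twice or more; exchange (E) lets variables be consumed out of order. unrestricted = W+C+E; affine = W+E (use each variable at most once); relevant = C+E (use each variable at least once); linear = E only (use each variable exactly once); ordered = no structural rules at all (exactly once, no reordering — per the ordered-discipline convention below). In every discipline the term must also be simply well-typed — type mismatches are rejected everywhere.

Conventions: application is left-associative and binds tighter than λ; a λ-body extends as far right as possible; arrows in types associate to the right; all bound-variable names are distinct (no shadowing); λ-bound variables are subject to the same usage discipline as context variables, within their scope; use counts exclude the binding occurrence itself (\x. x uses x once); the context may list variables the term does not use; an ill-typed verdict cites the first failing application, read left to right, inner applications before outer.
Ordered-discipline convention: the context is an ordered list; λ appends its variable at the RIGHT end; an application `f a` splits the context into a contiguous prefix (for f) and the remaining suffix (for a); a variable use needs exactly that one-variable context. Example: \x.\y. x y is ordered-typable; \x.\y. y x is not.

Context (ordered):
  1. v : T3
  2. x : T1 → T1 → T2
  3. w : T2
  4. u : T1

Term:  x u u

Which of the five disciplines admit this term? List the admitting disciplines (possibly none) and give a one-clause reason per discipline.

admitting disciplines: unrestricted
usage: v: 0; x: 1; w: 0; u: 2
uses in reading order: x, u, u
typing: well-typed — term : T2
ordered ✗ (u ×2 used more than once (contraction); v, w never used (weakening))
linear ✗ (u ×2 used more than once (contraction); v, w never used (weakening))
affine ✗ (u ×2 used more than once (contraction))
relevant ✗ (v, w never used (weakening))
unrestricted ✓ (simply typable at T2; W, C, E all held)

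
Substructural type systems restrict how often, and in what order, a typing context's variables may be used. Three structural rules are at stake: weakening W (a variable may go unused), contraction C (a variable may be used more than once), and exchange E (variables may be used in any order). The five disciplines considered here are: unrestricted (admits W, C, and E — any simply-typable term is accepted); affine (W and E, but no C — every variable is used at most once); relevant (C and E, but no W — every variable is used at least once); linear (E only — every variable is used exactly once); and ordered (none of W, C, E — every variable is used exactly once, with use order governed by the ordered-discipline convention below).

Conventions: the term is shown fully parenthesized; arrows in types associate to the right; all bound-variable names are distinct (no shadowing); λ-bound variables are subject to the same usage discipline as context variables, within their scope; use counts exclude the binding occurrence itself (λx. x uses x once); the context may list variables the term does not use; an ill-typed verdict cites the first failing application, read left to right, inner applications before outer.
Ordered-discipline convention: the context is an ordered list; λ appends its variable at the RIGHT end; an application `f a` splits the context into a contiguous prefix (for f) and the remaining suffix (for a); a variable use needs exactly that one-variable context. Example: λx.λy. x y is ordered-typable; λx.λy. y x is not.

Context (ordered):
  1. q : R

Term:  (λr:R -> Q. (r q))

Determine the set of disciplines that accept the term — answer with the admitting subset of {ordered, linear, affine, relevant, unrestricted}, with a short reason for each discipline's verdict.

admitted in: linear, affine, relevant, unrestricted
use counts: q=1; r [bound]=1
left-to-right use order: r, q
typing: ✓ — (R -> Q) -> Q
ordered: ✗, needs exchange: uses follow r, q
linear: ✓, single use per variable (q, r)
affine: ✓, no duplicate uses among q, r
relevant: ✓, none of q, r goes unused
unrestricted: ✓, type-checks ((R -> Q) -> Q) and nothing is barred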